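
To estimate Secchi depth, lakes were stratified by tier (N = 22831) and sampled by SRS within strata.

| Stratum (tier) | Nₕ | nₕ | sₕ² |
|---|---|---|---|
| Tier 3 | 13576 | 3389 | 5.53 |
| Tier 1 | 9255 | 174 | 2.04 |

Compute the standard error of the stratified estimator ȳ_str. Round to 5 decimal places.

Var(ȳ_str) = Σₕ Wₕ²(1 − fₕ)sₕ²/nₕ with Wₕ = Nₕ/N, N = 22831.
Tier 3: Wₕ = 0.59463011; term = 0.59463011²·(1 − 0.24963170)·5.53/3389 = 4.3293414 × 10^-4.
Tier 1: Wₕ = 0.40536989; term = 0.40536989²·(1 − 0.01880065)·2.04/174 = 0.0018903453.
Sum = 0.0023232794.
SE = √(0.0023232794) = 0.04820.

0.04820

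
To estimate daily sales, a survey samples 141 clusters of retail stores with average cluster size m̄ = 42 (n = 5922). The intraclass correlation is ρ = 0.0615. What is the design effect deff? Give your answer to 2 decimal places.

3.52

deff = 1 + (42 − 1)·0.0615 = 1 + 2.5215 = 3.5215.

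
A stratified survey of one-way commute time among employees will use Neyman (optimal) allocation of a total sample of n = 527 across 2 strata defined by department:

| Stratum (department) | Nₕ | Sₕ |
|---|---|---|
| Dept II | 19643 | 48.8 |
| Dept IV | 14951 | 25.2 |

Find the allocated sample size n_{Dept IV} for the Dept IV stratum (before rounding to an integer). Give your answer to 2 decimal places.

148.69

Neyman allocation: nₕ = n·NₕSₕ / Σⱼ NⱼSⱼ.
Σ NⱼSⱼ = 19643·48.8 + 14951·25.2 = 1.3353436 × 10^6.
n_{Dept IV} = 527·14951·25.2 / (1.3353436 × 10^6) = 148.69.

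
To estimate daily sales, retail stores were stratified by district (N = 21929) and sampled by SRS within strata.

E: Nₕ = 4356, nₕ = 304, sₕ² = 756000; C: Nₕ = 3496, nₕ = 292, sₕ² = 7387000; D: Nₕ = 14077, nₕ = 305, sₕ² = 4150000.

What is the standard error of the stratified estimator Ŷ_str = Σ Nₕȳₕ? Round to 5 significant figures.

1.7220 × 10^6

Var(Ŷ_str) = Σₕ Nₕ²(1 − fₕ)sₕ²/nₕ.
E: 4356²·(1 − 304/4356)·756000/304 = 4.3894036 × 10^10.
C: 3496²·(1 − 292/3496)·7387000/292 = 2.8336694 × 10^11.
D: 14077²·(1 − 305/14077)·4150000/305 = 2.6378821 × 10^12.
Sum = 2.9651431 × 10^12.
SE = √(2.9651431 × 10^12) = 1.7220 × 10^6.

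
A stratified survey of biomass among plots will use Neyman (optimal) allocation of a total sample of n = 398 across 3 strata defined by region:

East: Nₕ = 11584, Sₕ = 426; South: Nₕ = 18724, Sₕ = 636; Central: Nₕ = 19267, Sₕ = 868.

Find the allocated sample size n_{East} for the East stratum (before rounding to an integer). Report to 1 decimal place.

58.5

Neyman allocation: nₕ = n·NₕSₕ / Σⱼ NⱼSⱼ.
Σ NⱼSⱼ = 11584·426 + 18724·636 + 19267·868 = 3.3567004 × 10^7.
n_{East} = 398·11584·426 / (3.3567004 × 10^7) = 58.5.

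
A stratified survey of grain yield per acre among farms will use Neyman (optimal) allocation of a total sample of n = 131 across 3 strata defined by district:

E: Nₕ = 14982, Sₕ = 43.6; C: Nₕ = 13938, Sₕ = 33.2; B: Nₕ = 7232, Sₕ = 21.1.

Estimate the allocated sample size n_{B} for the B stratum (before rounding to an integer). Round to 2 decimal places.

15.76

Neyman allocation: nₕ = n·NₕSₕ / Σⱼ NⱼSⱼ.
Σ NⱼSⱼ = 14982·43.6 + 13938·33.2 + 7232·21.1 = 1.268552 × 10^6.
n_{B} = 131·7232·21.1 / (1.268552 × 10^6) = 15.76.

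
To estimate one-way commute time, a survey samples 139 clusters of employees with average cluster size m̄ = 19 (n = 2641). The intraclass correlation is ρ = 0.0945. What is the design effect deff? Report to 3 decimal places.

2.701

deff = 1 + (19 − 1)·0.0945 = 1 + 1.701 = 2.701.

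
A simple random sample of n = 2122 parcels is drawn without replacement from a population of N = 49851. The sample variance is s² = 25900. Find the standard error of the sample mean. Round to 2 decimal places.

3.42

Under SRS without replacement, Var(ȳ) = (1 − f)·s²/n with f = n/N = 2122/49851 = 0.04256685.
Var(ȳ) = (1 − 0.04256685)·25900/2122 = 0.95743315·12.205467 = 11.685918.
SE(ȳ) = √(11.685918) = 3.42.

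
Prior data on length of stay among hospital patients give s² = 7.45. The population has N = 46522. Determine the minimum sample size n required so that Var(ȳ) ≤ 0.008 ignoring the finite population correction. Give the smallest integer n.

Without fpc, n₀ = s²/D = 7.45/0.008 = 931.2500.
Rounding up, n = 932.

932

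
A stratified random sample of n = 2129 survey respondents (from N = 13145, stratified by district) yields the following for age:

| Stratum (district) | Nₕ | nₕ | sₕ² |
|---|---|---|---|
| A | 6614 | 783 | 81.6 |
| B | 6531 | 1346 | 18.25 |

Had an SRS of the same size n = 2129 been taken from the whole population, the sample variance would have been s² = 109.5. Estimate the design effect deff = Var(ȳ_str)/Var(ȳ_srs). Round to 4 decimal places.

Var(ȳ_str) = Σ Wₕ²(1−fₕ)sₕ²/nₕ with Wₕ = Nₕ/13145:
  A: (6614/13145)²·(1−783/6614)·81.6/783 = 0.023260254
  B: (6531/13145)²·(1−1346/6531)·18.25/1346 = 0.0026572051
  → Var(ȳ_str) = 0.025917459.
Var(ȳ_srs) = (1 − 2129/13145)·109.5/2129 = 0.043102434.
deff = 0.025917459 / 0.043102434 = 0.6013.

0.6013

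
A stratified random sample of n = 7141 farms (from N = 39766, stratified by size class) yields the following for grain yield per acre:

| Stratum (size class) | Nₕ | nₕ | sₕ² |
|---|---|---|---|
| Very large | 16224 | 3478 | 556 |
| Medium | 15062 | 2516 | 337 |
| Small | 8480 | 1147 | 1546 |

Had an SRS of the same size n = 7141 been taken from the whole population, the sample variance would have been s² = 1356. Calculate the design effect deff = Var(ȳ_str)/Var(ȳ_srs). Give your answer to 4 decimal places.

0.5771

Var(ȳ_str) = Σ Wₕ²(1−fₕ)sₕ²/nₕ with Wₕ = Nₕ/39766:
  Very large: (16224/39766)²·(1−3478/16224)·556/3478 = 0.020905148
  Medium: (15062/39766)²·(1−2516/15062)·337/2516 = 0.016006021
  Small: (8480/39766)²·(1−1147/8480)·1546/1147 = 0.05300292
  → Var(ȳ_str) = 0.089914089.
Var(ȳ_srs) = (1 − 7141/39766)·1356/7141 = 0.15578989.
deff = 0.089914089 / 0.15578989 = 0.5771.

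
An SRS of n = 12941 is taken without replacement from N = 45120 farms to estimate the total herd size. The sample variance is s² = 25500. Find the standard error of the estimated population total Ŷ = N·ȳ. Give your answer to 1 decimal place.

Var(Ŷ) = N²·Var(ȳ) = N²·(1 − n/N)·s²/n.
f = 12941/45120 = 0.28681294; Var(ȳ) = 0.71318706·25500/12941 = 1.4053218.
Var(Ŷ) = 45120² · 1.4053218 = 2.8609744 × 10^9.
SE(Ŷ) = √(2.8609744 × 10^9) = 53488.1.

53488.1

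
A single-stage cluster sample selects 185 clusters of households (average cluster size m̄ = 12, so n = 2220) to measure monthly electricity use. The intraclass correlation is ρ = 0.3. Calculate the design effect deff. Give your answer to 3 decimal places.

deff = 1 + (12 − 1)·0.3 = 1 + 3.3 = 4.3.

4.300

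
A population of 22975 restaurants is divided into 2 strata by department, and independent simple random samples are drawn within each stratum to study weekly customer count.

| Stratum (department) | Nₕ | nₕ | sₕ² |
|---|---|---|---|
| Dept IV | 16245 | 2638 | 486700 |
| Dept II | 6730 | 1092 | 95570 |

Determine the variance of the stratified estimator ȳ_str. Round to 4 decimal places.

Var(ȳ_str) = Σₕ Wₕ²(1 − fₕ)sₕ²/nₕ with Wₕ = Nₕ/N, N = 22975.
Dept IV: Wₕ = 0.70707291; term = 0.70707291²·(1 − 0.16238843)·486700/2638 = 77.260518.
Dept II: Wₕ = 0.29292709; term = 0.29292709²·(1 − 0.16225854)·95570/1092 = 6.2911211.
Sum = 83.551639.

83.5516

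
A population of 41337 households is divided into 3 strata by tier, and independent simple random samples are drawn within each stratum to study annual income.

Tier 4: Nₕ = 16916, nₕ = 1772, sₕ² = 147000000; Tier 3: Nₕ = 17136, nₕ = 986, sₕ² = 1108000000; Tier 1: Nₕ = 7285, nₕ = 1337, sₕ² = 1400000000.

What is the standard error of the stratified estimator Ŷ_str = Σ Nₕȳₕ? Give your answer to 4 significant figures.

Var(Ŷ_str) = Σₕ Nₕ²(1 − fₕ)sₕ²/nₕ.
Tier 4: 16916²·(1 − 1772/16916)·147000000/1772 = 2.1251613 × 10^13.
Tier 3: 17136²·(1 − 986/17136)·1108000000/986 = 3.1098886 × 10^14.
Tier 1: 7285²·(1 − 1337/7285)·1400000000/1337 = 4.5372963 × 10^13.
Sum = 3.7761344 × 10^14.
SE = √(3.7761344 × 10^14) = 1.943 × 10^7.

1.943 × 10^7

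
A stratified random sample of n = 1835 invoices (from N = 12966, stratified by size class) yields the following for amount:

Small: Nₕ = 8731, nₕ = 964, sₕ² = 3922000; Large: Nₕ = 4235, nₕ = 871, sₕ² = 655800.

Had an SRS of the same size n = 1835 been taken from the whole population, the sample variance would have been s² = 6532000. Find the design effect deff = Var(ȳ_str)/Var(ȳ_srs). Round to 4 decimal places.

Var(ȳ_str) = Σ Wₕ²(1−fₕ)sₕ²/nₕ with Wₕ = Nₕ/12966:
  Small: (8731/12966)²·(1−964/8731)·3922000/964 = 1641.1029
  Large: (4235/12966)²·(1−871/4235)·655800/871 = 63.804399
  → Var(ȳ_str) = 1704.9073.
Var(ȳ_srs) = (1 − 1835/12966)·6532000/1835 = 3055.8939.
deff = 1704.9073 / 3055.8939 = 0.5579.

0.5579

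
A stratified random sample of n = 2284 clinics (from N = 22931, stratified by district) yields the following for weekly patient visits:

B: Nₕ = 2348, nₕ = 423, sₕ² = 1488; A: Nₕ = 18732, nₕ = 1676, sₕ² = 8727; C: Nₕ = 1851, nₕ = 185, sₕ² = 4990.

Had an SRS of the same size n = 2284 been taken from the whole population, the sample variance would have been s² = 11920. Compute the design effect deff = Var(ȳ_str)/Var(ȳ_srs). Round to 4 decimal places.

Var(ȳ_str) = Σ Wₕ²(1−fₕ)sₕ²/nₕ with Wₕ = Nₕ/22931:
  B: (2348/22931)²·(1−423/2348)·1488/423 = 0.030237467
  A: (18732/22931)²·(1−1676/18732)·8727/1676 = 3.1637802
  C: (1851/22931)²·(1−185/1851)·4990/185 = 0.15818462
  → Var(ȳ_str) = 3.3522023.
Var(ȳ_srs) = (1 − 2284/22931)·11920/2284 = 4.6990939.
deff = 3.3522023 / 4.6990939 = 0.7134.

0.7134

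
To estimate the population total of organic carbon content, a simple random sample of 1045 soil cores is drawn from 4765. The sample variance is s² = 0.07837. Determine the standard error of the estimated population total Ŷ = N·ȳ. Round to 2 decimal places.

36.46

Var(Ŷ) = N²·Var(ȳ) = N²·(1 − n/N)·s²/n.
f = 1045/4765 = 0.21930745; Var(ȳ) = 0.78069255·0.07837/1045 = 5.8548206 × 10^-5.
Var(Ŷ) = 4765² · (5.8548206 × 10^-5) = 1329.3502.
SE(Ŷ) = √(1329.3502) = 36.46.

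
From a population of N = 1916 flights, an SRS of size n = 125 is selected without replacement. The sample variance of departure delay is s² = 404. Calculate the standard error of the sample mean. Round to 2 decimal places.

1.74

Under SRS without replacement, Var(ȳ) = (1 − f)·s²/n with f = n/N = 125/1916 = 0.06524008.
Var(ȳ) = (1 − 0.06524008)·404/125 = 0.93475992·3.232 = 3.0211441.
SE(ȳ) = √(3.0211441) = 1.74.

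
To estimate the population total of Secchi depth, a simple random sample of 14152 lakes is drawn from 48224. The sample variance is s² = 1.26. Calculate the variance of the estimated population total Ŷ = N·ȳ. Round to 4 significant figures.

146300

Var(Ŷ) = N²·Var(ȳ) = N²·(1 − n/N)·s²/n.
f = 14152/48224 = 0.29346384; Var(ȳ) = 0.70653616·1.26/14152 = 6.2905283 × 10^-5.
Var(Ŷ) = 48224² · (6.2905283 × 10^-5) = 146289.64.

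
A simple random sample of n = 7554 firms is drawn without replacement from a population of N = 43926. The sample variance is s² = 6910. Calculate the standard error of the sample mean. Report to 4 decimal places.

Under SRS without replacement, Var(ȳ) = (1 − f)·s²/n with f = n/N = 7554/43926 = 0.17197104.
Var(ȳ) = (1 − 0.17197104)·6910/7554 = 0.82802896·0.91474715 = 0.75743713.
SE(ȳ) = √(0.75743713) = 0.8703.

0.8703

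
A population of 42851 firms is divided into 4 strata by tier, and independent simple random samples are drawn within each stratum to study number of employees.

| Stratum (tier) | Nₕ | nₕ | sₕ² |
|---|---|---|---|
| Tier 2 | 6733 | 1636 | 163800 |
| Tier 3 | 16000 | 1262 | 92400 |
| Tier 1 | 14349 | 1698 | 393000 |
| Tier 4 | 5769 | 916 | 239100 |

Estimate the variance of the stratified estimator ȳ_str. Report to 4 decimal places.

38.1350

Var(ȳ_str) = Σₕ Wₕ²(1 − fₕ)sₕ²/nₕ with Wₕ = Nₕ/N, N = 42851.
Tier 2: Wₕ = 0.15712585; term = 0.15712585²·(1 − 0.24298233)·163800/1636 = 1.8712505.
Tier 3: Wₕ = 0.37338685; term = 0.37338685²·(1 − 0.07887500)·92400/1262 = 9.4026274.
Tier 1: Wₕ = 0.33485800; term = 0.33485800²·(1 − 0.11833577)·393000/1698 = 22.881234.
Tier 4: Wₕ = 0.13462930; term = 0.13462930²·(1 − 0.15877968)·239100/916 = 3.9799078.
Sum = 38.13502.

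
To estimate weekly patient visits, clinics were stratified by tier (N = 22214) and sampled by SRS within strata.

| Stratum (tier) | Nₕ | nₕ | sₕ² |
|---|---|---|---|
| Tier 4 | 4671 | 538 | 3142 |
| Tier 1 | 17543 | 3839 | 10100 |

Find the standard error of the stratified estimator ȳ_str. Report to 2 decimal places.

1.23

Var(ȳ_str) = Σₕ Wₕ²(1 − fₕ)sₕ²/nₕ with Wₕ = Nₕ/N, N = 22214.
Tier 4: Wₕ = 0.21027280; term = 0.21027280²·(1 − 0.11517876)·3142/538 = 0.22847866.
Tier 1: Wₕ = 0.78972720; term = 0.78972720²·(1 − 0.21883372)·10100/3839 = 1.281743.
Sum = 1.5102217.
SE = √(1.5102217) = 1.23.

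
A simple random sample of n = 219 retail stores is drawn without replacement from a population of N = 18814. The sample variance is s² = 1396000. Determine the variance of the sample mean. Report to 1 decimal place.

Under SRS without replacement, Var(ȳ) = (1 − f)·s²/n with f = n/N = 219/18814 = 0.01164027.
Var(ȳ) = (1 − 0.01164027)·1396000/219 = 0.98835973·6374.4292 = 6300.2292.

6300.2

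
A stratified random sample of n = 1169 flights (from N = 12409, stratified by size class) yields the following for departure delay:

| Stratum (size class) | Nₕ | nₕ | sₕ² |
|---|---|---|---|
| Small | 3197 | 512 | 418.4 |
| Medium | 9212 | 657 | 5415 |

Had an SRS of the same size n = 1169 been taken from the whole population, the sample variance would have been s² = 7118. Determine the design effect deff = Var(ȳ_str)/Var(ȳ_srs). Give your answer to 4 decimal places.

Var(ȳ_str) = Σ Wₕ²(1−fₕ)sₕ²/nₕ with Wₕ = Nₕ/12409:
  Small: (3197/12409)²·(1−512/3197)·418.4/512 = 0.045554897
  Medium: (9212/12409)²·(1−657/9212)·5415/657 = 4.2182612
  → Var(ȳ_str) = 4.2638161.
Var(ȳ_srs) = (1 − 1169/12409)·7118/1169 = 5.515349.
deff = 4.2638161 / 5.515349 = 0.7731.

0.7731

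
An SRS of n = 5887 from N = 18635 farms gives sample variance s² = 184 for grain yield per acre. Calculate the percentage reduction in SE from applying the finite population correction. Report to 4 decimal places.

f = n/N = 5887/18635 = 0.31591092.
SE_no-fpc = √(s²/n) = 0.17679171; SE_fpc = √((1−f)s²/n) = 0.14622385.
Ratio = √(1−f) = 0.82709678. Reduction = 100·(1 − 0.82709678) = 17.2903%.

17.2903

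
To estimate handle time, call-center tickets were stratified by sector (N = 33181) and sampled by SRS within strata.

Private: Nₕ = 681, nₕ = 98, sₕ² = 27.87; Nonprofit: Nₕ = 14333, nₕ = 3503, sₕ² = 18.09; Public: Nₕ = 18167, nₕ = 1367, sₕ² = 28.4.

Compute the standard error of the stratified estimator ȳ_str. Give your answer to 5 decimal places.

Var(ȳ_str) = Σₕ Wₕ²(1 − fₕ)sₕ²/nₕ with Wₕ = Nₕ/N, N = 33181.
Private: Wₕ = 0.02052379; term = 0.02052379²·(1 − 0.14390602)·27.87/98 = 1.0255282 × 10^-4.
Nonprofit: Wₕ = 0.43196408; term = 0.43196408²·(1 − 0.24440103)·18.09/3503 = 7.2808997 × 10^-4.
Public: Wₕ = 0.54751213; term = 0.54751213²·(1 − 0.07524633)·28.4/1367 = 0.0057592162.
Sum = 0.006589859.
SE = √(0.006589859) = 0.08118.

0.08118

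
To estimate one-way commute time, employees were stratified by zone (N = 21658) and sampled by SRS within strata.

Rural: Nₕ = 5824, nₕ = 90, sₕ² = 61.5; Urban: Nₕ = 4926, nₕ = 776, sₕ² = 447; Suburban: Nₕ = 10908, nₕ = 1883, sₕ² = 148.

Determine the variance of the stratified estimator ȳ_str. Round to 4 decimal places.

0.0902

Var(ȳ_str) = Σₕ Wₕ²(1 − fₕ)sₕ²/nₕ with Wₕ = Nₕ/N, N = 21658.
Rural: Wₕ = 0.26890756; term = 0.26890756²·(1 − 0.01545330)·61.5/90 = 0.048649117.
Urban: Wₕ = 0.22744482; term = 0.22744482²·(1 − 0.15753147)·447/776 = 0.025104502.
Suburban: Wₕ = 0.50364761; term = 0.50364761²·(1 − 0.17262560)·148/1883 = 0.016495559.
Sum = 0.090249178.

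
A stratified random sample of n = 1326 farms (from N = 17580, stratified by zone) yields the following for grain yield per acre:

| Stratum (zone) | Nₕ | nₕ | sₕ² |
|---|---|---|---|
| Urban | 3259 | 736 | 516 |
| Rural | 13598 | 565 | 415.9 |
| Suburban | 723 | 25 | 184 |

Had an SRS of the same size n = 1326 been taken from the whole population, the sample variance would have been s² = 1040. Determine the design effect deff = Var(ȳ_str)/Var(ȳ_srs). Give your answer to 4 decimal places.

Var(ȳ_str) = Σ Wₕ²(1−fₕ)sₕ²/nₕ with Wₕ = Nₕ/17580:
  Urban: (3259/17580)²·(1−736/3259)·516/736 = 0.018652445
  Rural: (13598/17580)²·(1−565/13598)·415.9/565 = 0.42210662
  Suburban: (723/17580)²·(1−25/723)·184/25 = 0.012018044
  → Var(ȳ_str) = 0.45277711.
Var(ȳ_srs) = (1 − 1326/17580)·1040/1326 = 0.72515559.
deff = 0.45277711 / 0.72515559 = 0.6244.

0.6244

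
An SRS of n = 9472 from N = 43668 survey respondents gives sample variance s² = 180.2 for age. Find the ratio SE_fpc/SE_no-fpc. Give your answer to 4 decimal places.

0.8849

f = n/N = 9472/43668 = 0.21690941.
SE_no-fpc = √(s²/n) = 0.13792931; SE_fpc = √((1−f)s²/n) = 0.12205696.
Ratio = √(1−f) = 0.88492406.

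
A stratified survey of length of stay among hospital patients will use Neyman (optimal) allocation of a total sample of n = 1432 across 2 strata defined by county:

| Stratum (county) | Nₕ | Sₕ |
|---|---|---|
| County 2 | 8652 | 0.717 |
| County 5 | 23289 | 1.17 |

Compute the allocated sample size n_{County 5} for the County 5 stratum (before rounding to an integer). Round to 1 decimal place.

1166.4

Neyman allocation: nₕ = n·NₕSₕ / Σⱼ NⱼSⱼ.
Σ NⱼSⱼ = 8652·0.717 + 23289·1.17 = 33451.614.
n_{County 5} = 1432·23289·1.17 / 33451.614 = 1166.4.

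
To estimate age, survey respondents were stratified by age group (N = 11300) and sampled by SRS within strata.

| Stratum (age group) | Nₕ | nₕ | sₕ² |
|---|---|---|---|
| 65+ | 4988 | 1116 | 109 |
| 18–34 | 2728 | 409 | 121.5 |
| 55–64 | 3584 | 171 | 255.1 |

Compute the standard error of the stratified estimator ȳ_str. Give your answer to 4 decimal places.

Var(ȳ_str) = Σₕ Wₕ²(1 − fₕ)sₕ²/nₕ with Wₕ = Nₕ/N, N = 11300.
65+: Wₕ = 0.44141593; term = 0.44141593²·(1 − 0.22373697)·109/1116 = 0.014772949.
18–34: Wₕ = 0.24141593; term = 0.24141593²·(1 − 0.14992669)·121.5/409 = 0.014717742.
55–64: Wₕ = 0.31716814; term = 0.31716814²·(1 − 0.04771205)·255.1/171 = 0.14290971.
Sum = 0.1724004.
SE = √(0.1724004) = 0.4152.

0.4152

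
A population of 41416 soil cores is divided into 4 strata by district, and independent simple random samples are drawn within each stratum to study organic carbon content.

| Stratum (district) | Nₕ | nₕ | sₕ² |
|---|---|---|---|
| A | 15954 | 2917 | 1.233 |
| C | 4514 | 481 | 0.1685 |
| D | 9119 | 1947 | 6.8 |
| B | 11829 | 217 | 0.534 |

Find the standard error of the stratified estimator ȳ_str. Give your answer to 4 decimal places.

0.0196

Var(ȳ_str) = Σₕ Wₕ²(1 − fₕ)sₕ²/nₕ with Wₕ = Nₕ/N, N = 41416.
A: Wₕ = 0.38521344; term = 0.38521344²·(1 − 0.18283816)·1.233/2917 = 5.125516 × 10^-5.
C: Wₕ = 0.10899169; term = 0.10899169²·(1 − 0.10655738)·0.1685/481 = 3.7179907 × 10^-6.
D: Wₕ = 0.22018061; term = 0.22018061²·(1 − 0.21351025)·6.8/1947 = 1.3316625 × 10^-4.
B: Wₕ = 0.28561426; term = 0.28561426²·(1 − 0.01834475)·0.534/217 = 1.9706082 × 10^-4.
Sum = 3.8520022 × 10^-4.
SE = √(3.8520022 × 10^-4) = 0.0196.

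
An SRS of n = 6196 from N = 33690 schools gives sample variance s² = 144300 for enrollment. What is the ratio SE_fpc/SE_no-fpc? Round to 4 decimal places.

0.9034

f = n/N = 6196/33690 = 0.18391214.
SE_no-fpc = √(s²/n) = 4.8258905; SE_fpc = √((1−f)s²/n) = 4.3595927.
Ratio = √(1−f) = 0.90337581.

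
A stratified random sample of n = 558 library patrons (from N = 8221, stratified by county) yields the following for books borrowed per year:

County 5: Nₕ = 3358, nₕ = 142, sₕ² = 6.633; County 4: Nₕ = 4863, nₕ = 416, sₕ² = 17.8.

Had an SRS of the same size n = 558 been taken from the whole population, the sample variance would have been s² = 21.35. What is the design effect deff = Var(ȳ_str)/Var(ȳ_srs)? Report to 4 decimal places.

0.5932

Var(ȳ_str) = Σ Wₕ²(1−fₕ)sₕ²/nₕ with Wₕ = Nₕ/8221:
  County 5: (3358/8221)²·(1−142/3358)·6.633/142 = 0.0074639563
  County 4: (4863/8221)²·(1−416/4863)·17.8/416 = 0.013691429
  → Var(ȳ_str) = 0.021155385.
Var(ȳ_srs) = (1 − 558/8221)·21.35/558 = 0.035664641.
deff = 0.021155385 / 0.035664641 = 0.5932.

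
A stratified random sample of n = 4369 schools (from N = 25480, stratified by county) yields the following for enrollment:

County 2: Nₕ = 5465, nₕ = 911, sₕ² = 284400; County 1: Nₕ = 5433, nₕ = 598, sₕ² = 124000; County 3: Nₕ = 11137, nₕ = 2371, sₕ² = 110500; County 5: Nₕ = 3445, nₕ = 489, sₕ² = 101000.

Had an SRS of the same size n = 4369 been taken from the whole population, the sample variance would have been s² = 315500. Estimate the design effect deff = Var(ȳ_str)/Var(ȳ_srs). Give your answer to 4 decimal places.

0.5115

Var(ȳ_str) = Σ Wₕ²(1−fₕ)sₕ²/nₕ with Wₕ = Nₕ/25480:
  County 2: (5465/25480)²·(1−911/5465)·284400/911 = 11.967283
  County 1: (5433/25480)²·(1−598/5433)·124000/598 = 8.3899203
  County 3: (11137/25480)²·(1−2371/11137)·110500/2371 = 7.0081205
  County 5: (3445/25480)²·(1−489/3445)·101000/489 = 3.2397189
  → Var(ȳ_str) = 30.605043.
Var(ȳ_srs) = (1 − 4369/25480)·315500/4369 = 59.831061.
deff = 30.605043 / 59.831061 = 0.5115.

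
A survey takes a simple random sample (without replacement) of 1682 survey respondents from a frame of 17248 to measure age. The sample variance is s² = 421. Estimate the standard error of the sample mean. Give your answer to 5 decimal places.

Under SRS without replacement, Var(ȳ) = (1 − f)·s²/n with f = n/N = 1682/17248 = 0.09751855.
Var(ȳ) = (1 − 0.09751855)·421/1682 = 0.90248145·0.25029727 = 0.22588864.
SE(ȳ) = √(0.22588864) = 0.47528.

0.47528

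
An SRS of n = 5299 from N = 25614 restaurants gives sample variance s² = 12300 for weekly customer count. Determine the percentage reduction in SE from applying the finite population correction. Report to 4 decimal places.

f = n/N = 5299/25614 = 0.20687905.
SE_no-fpc = √(s²/n) = 1.5235461; SE_fpc = √((1−f)s²/n) = 1.3568296.
Ratio = √(1−f) = 0.89057338. Reduction = 100·(1 − 0.89057338) = 10.9427%.

10.9427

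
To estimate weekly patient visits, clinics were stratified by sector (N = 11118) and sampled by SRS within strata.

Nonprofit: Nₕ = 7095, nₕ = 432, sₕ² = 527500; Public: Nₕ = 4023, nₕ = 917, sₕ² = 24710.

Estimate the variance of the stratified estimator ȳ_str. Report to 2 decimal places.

469.71

Var(ȳ_str) = Σₕ Wₕ²(1 − fₕ)sₕ²/nₕ with Wₕ = Nₕ/N, N = 11118.
Nonprofit: Wₕ = 0.63815434; term = 0.63815434²·(1 − 0.06088795)·527500/432 = 466.99001.
Public: Wₕ = 0.36184566; term = 0.36184566²·(1 − 0.22793935)·24710/917 = 2.7239652.
Sum = 469.71398.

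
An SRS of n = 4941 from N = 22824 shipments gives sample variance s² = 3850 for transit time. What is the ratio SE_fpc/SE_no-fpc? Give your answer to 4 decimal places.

0.8852

f = n/N = 4941/22824 = 0.21648265.
SE_no-fpc = √(s²/n) = 0.88271994; SE_fpc = √((1−f)s²/n) = 0.78135293.
Ratio = √(1−f) = 0.88516515.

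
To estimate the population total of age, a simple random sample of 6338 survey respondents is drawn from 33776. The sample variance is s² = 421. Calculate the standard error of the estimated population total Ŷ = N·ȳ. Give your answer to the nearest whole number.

7846

Var(Ŷ) = N²·Var(ȳ) = N²·(1 − n/N)·s²/n.
f = 6338/33776 = 0.18764803; Var(ȳ) = 0.81235197·421/6338 = 0.053960268.
Var(Ŷ) = 33776² · 0.053960268 = 6.1558855 × 10^7.
SE(Ŷ) = √(6.1558855 × 10^7) = 7846.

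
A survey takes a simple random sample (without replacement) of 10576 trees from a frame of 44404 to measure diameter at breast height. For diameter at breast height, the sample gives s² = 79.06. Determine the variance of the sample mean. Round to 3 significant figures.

Under SRS without replacement, Var(ȳ) = (1 − f)·s²/n with f = n/N = 10576/44404 = 0.23817674.
Var(ȳ) = (1 − 0.23817674)·79.06/10576 = 0.76182326·0.007475416 = 0.0056949458.

0.00569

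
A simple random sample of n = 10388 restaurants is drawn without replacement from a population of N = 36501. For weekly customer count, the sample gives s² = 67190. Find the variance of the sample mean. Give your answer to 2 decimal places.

4.63

Under SRS without replacement, Var(ȳ) = (1 − f)·s²/n with f = n/N = 10388/36501 = 0.28459494.
Var(ȳ) = (1 − 0.28459494)·67190/10388 = 0.71540506·6.46804 = 4.6272686.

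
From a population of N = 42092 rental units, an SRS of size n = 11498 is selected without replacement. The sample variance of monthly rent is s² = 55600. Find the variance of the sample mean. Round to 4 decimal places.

Under SRS without replacement, Var(ȳ) = (1 − f)·s²/n with f = n/N = 11498/42092 = 0.27316355.
Var(ȳ) = (1 − 0.27316355)·55600/11498 = 0.72683645·4.8356236 = 3.5147075.

3.5147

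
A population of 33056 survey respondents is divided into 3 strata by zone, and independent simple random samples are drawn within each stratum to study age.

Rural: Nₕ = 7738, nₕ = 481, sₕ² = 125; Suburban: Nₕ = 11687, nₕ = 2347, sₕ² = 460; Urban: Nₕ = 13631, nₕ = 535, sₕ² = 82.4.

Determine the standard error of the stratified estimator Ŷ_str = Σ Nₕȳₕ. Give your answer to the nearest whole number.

7968

Var(Ŷ_str) = Σₕ Nₕ²(1 − fₕ)sₕ²/nₕ.
Rural: 7738²·(1 − 481/7738)·125/481 = 1.4593208 × 10^7.
Suburban: 11687²·(1 − 2347/11687)·460/2347 = 2.1394132 × 10^7.
Urban: 13631²·(1 − 535/13631)·82.4/535 = 2.7494119 × 10^7.
Sum = 6.3481459 × 10^7.
SE = √(6.3481459 × 10^7) = 7968.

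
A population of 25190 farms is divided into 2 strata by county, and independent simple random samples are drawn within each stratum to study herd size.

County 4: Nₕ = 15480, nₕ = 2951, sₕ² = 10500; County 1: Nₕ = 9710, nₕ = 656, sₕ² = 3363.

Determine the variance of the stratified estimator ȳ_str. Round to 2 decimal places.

Var(ȳ_str) = Σₕ Wₕ²(1 − fₕ)sₕ²/nₕ with Wₕ = Nₕ/N, N = 25190.
County 4: Wₕ = 0.61452958; term = 0.61452958²·(1 − 0.19063307)·10500/2951 = 1.0875547.
County 1: Wₕ = 0.38547042; term = 0.38547042²·(1 − 0.06755922)·3363/656 = 0.71027481.
Sum = 1.7978295.

1.80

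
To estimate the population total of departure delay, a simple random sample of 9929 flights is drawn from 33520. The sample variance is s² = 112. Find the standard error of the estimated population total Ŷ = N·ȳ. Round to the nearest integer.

Var(Ŷ) = N²·Var(ȳ) = N²·(1 − n/N)·s²/n.
f = 9929/33520 = 0.29621122; Var(ȳ) = 0.70378878·112/9929 = 0.0079387998.
Var(Ŷ) = 33520² · 0.0079387998 = 8.9199592 × 10^6.
SE(Ŷ) = √(8.9199592 × 10^6) = 2987.

2987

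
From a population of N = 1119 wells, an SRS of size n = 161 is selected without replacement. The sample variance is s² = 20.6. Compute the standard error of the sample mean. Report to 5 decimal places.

Under SRS without replacement, Var(ȳ) = (1 − f)·s²/n with f = n/N = 161/1119 = 0.14387846.
Var(ȳ) = (1 − 0.14387846)·20.6/161 = 0.85612154·0.12795031 = 0.10954102.
SE(ȳ) = √(0.10954102) = 0.33097.

0.33097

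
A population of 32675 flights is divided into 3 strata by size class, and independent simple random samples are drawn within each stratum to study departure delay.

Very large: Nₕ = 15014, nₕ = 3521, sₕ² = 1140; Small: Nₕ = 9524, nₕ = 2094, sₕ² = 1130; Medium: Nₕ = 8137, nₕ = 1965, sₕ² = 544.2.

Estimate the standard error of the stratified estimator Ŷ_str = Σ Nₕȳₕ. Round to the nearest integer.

Var(Ŷ_str) = Σₕ Nₕ²(1 − fₕ)sₕ²/nₕ.
Very large: 15014²·(1 − 3521/15014)·1140/3521 = 5.586871 × 10^7.
Small: 9524²·(1 − 2094/9524)·1130/2094 = 3.818651 × 10^7.
Medium: 8137²·(1 − 1965/8137)·544.2/1965 = 1.390869 × 10^7.
Sum = 1.0796391 × 10^8.
SE = √(1.0796391 × 10^8) = 10391.

10391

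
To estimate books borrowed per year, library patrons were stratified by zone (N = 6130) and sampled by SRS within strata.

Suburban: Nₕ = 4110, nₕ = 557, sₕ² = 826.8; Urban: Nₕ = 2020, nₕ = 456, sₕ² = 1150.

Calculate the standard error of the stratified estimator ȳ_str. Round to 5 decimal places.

0.88819

Var(ȳ_str) = Σₕ Wₕ²(1 − fₕ)sₕ²/nₕ with Wₕ = Nₕ/N, N = 6130.
Suburban: Wₕ = 0.67047308; term = 0.67047308²·(1 − 0.13552311)·826.8/557 = 0.57684795.
Urban: Wₕ = 0.32952692; term = 0.32952692²·(1 − 0.22574257)·1150/456 = 0.21203139.
Sum = 0.78887934.
SE = √(0.78887934) = 0.88819.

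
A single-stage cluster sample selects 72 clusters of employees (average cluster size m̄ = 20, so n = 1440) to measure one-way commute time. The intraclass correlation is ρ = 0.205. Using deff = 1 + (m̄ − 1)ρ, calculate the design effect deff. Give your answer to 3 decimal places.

deff = 1 + (20 − 1)·0.205 = 1 + 3.895 = 4.895.

4.895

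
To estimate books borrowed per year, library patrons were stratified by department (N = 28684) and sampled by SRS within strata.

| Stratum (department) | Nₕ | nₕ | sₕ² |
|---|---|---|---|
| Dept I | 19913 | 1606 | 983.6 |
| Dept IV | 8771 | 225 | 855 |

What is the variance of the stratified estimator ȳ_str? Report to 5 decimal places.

Var(ȳ_str) = Σₕ Wₕ²(1 − fₕ)sₕ²/nₕ with Wₕ = Nₕ/N, N = 28684.
Dept I: Wₕ = 0.69421977; term = 0.69421977²·(1 − 0.08065083)·983.6/1606 = 0.271361.
Dept IV: Wₕ = 0.30578023; term = 0.30578023²·(1 − 0.02565272)·855/225 = 0.34619132.
Sum = 0.61755232.

0.61755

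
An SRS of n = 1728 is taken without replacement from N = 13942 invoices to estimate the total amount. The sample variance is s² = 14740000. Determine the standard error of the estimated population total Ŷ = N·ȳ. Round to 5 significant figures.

1.2052 × 10^6

Var(Ŷ) = N²·Var(ȳ) = N²·(1 − n/N)·s²/n.
f = 1728/13942 = 0.12394205; Var(ȳ) = 0.87605795·14740000/1728 = 7472.8555.
Var(Ŷ) = 13942² · 7472.8555 = 1.4525689 × 10^12.
SE(Ŷ) = √(1.4525689 × 10^12) = 1.2052 × 10^6.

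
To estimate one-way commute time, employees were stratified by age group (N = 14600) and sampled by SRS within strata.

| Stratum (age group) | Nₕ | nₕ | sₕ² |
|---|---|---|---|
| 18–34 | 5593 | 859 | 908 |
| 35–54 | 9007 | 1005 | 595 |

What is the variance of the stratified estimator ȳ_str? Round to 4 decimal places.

Var(ȳ_str) = Σₕ Wₕ²(1 − fₕ)sₕ²/nₕ with Wₕ = Nₕ/N, N = 14600.
18–34: Wₕ = 0.38308219; term = 0.38308219²·(1 − 0.15358484)·908/859 = 0.13129859.
35–54: Wₕ = 0.61691781; term = 0.61691781²·(1 − 0.11157988)·595/1005 = 0.20018148.
Sum = 0.33148007.

0.3315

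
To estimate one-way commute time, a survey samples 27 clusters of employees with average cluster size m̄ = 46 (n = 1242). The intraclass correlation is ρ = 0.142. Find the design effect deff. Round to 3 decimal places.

deff = 1 + (46 − 1)·0.142 = 1 + 6.39 = 7.39.

7.390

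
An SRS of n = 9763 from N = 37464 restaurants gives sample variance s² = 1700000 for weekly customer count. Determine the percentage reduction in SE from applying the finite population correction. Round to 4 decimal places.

f = n/N = 9763/37464 = 0.26059684.
SE_no-fpc = √(s²/n) = 13.195712; SE_fpc = √((1−f)s²/n) = 11.346802.
Ratio = √(1−f) = 0.85988555. Reduction = 100·(1 − 0.85988555) = 14.0114%.

14.0114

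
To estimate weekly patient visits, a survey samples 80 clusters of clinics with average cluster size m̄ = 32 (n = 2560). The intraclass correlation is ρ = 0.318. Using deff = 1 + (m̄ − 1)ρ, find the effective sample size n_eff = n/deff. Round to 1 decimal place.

235.8

deff = 1 + (32 − 1)·0.318 = 1 + 9.858 = 10.858.
n_eff = 2560 / 10.858 = 235.8.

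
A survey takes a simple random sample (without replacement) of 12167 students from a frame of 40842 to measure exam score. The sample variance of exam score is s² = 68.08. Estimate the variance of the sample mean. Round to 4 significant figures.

Under SRS without replacement, Var(ȳ) = (1 − f)·s²/n with f = n/N = 12167/40842 = 0.29790412.
Var(ȳ) = (1 − 0.29790412)·68.08/12167 = 0.70209588·0.0055954631 = 0.0039285516.

0.003929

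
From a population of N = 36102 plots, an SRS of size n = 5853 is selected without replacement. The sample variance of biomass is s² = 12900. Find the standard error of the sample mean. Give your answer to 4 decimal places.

Under SRS without replacement, Var(ȳ) = (1 − f)·s²/n with f = n/N = 5853/36102 = 0.16212398.
Var(ȳ) = (1 − 0.16212398)·12900/5853 = 0.83787602·2.2039979 = 1.846677.
SE(ȳ) = √(1.846677) = 1.3589.

1.3589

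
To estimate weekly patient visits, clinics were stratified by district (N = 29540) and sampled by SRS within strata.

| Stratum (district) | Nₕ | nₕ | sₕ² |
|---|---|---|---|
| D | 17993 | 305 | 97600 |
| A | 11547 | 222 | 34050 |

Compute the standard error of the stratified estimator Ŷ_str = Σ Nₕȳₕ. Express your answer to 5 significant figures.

349140

Var(Ŷ_str) = Σₕ Nₕ²(1 − fₕ)sₕ²/nₕ.
D: 17993²·(1 − 305/17993)·97600/305 = 1.0184326 × 10^11.
A: 11547²·(1 − 222/11547)·34050/222 = 2.0057256 × 10^10.
Sum = 1.2190052 × 10^11.
SE = √(1.2190052 × 10^11) = 349140.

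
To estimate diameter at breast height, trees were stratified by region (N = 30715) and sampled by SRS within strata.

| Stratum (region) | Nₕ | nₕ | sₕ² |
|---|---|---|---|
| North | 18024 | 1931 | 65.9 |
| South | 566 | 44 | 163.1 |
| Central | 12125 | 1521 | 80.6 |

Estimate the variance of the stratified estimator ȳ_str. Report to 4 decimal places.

Var(ȳ_str) = Σₕ Wₕ²(1 − fₕ)sₕ²/nₕ with Wₕ = Nₕ/N, N = 30715.
North: Wₕ = 0.58681426; term = 0.58681426²·(1 − 0.10713493)·65.9/1931 = 0.010492773.
South: Wₕ = 0.01842748; term = 0.01842748²·(1 − 0.07773852)·163.1/44 = 0.0011608796.
Central: Wₕ = 0.39475826; term = 0.39475826²·(1 − 0.12544330)·80.6/1521 = 0.0072219796.
Sum = 0.018875632.

0.0189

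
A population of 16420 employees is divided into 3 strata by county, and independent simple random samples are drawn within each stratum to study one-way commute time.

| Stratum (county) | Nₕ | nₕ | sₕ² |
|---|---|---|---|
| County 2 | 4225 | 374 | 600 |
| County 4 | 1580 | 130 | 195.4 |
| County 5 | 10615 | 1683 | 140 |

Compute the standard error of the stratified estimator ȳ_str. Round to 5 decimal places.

Var(ȳ_str) = Σₕ Wₕ²(1 − fₕ)sₕ²/nₕ with Wₕ = Nₕ/N, N = 16420.
County 2: Wₕ = 0.25730816; term = 0.25730816²·(1 − 0.08852071)·600/374 = 0.096812977.
County 4: Wₕ = 0.09622412; term = 0.09622412²·(1 − 0.08227848)·195.4/130 = 0.012772032.
County 5: Wₕ = 0.64646772; term = 0.64646772²·(1 − 0.15854922)·140/1683 = 0.029252725.
Sum = 0.13883773.
SE = √(0.13883773) = 0.37261.

0.37261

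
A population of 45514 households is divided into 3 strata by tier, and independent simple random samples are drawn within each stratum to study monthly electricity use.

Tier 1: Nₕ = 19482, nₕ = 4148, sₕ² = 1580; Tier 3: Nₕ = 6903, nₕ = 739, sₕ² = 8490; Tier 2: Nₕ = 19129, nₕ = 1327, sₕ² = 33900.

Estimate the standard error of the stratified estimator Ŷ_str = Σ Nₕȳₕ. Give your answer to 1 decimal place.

96447.1

Var(Ŷ_str) = Σₕ Nₕ²(1 − fₕ)sₕ²/nₕ.
Tier 1: 19482²·(1 − 4148/19482)·1580/4148 = 1.1379085 × 10^8.
Tier 3: 6903²·(1 − 739/6903)·8490/739 = 4.8883665 × 10^8.
Tier 2: 19129²·(1 − 1327/19129)·33900/1327 = 8.6994108 × 10^9.
Sum = 9.3020383 × 10^9.
SE = √(9.3020383 × 10^9) = 96447.1.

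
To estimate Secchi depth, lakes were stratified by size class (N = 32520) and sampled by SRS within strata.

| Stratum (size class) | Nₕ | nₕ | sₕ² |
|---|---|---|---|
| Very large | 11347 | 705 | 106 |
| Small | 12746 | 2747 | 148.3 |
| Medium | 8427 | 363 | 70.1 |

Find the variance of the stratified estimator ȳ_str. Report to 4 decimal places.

0.0361

Var(ȳ_str) = Σₕ Wₕ²(1 − fₕ)sₕ²/nₕ with Wₕ = Nₕ/N, N = 32520.
Very large: Wₕ = 0.34892374; term = 0.34892374²·(1 − 0.06213096)·106/705 = 0.017168011.
Small: Wₕ = 0.39194342; term = 0.39194342²·(1 − 0.21551859)·148.3/2747 = 0.0065059677.
Medium: Wₕ = 0.25913284; term = 0.25913284²·(1 − 0.04307583)·70.1/363 = 0.012408916.
Sum = 0.036082895.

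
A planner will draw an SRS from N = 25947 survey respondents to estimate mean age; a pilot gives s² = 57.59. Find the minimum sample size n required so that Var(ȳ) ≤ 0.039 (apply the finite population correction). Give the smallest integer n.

Without fpc, n₀ = s²/D = 57.59/0.039 = 1476.6667.
With fpc, (1 − n/N)·s²/n ≤ D requires n ≥ n₀/(1 + n₀/N) = 1476.6667/(1 + 1476.6667/25947) = 1397.1535.
Rounding up, n = 1398.

1398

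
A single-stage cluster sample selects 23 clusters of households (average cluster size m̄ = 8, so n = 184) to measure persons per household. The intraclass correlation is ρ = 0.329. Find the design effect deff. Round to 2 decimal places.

deff = 1 + (8 − 1)·0.329 = 1 + 2.303 = 3.303.

3.30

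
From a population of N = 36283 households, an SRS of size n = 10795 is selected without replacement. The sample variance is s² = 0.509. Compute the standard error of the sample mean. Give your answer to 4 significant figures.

0.005755

Under SRS without replacement, Var(ȳ) = (1 − f)·s²/n with f = n/N = 10795/36283 = 0.29752226.
Var(ȳ) = (1 − 0.29752226)·0.509/10795 = 0.70247774·4.7151459 × 10^-5 = 3.3122851 × 10^-5.
SE(ȳ) = √(3.3122851 × 10^-5) = 0.005755.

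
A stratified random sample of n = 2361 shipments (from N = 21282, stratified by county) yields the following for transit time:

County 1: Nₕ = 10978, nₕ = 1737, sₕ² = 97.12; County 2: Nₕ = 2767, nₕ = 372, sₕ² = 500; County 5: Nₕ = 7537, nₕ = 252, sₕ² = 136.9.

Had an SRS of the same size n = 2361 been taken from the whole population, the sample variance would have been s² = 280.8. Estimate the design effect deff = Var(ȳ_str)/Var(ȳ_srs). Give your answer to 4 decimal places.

0.9273

Var(ȳ_str) = Σ Wₕ²(1−fₕ)sₕ²/nₕ with Wₕ = Nₕ/21282:
  County 1: (10978/21282)²·(1−1737/10978)·97.12/1737 = 0.012523513
  County 2: (2767/21282)²·(1−372/2767)·500/372 = 0.019666038
  County 5: (7537/21282)²·(1−252/7537)·136.9/252 = 0.06585763
  → Var(ȳ_str) = 0.098047181.
Var(ȳ_srs) = (1 − 2361/21282)·280.8/2361 = 0.10573841.
deff = 0.098047181 / 0.10573841 = 0.9273.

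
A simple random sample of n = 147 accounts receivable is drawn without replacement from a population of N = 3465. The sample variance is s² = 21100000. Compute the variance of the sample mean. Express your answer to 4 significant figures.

137400

Under SRS without replacement, Var(ȳ) = (1 − f)·s²/n with f = n/N = 147/3465 = 0.04242424.
Var(ȳ) = (1 − 0.04242424)·21100000/147 = 0.95757576·143537.41 = 137447.95.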